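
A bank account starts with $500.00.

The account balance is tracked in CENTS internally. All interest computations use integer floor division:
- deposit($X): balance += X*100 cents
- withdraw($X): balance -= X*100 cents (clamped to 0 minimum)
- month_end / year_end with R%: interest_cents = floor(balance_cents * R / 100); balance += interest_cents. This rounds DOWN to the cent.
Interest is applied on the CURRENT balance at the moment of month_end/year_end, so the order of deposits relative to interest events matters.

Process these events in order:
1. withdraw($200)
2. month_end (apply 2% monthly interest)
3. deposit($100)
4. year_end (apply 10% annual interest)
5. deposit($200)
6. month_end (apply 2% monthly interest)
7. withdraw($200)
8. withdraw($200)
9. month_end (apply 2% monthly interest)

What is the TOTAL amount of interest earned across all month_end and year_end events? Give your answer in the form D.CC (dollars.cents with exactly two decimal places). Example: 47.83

Answer: 64.72

Derivation:
After 1 (withdraw($200)): balance=$300.00 total_interest=$0.00
After 2 (month_end (apply 2% monthly interest)): balance=$306.00 total_interest=$6.00
After 3 (deposit($100)): balance=$406.00 total_interest=$6.00
After 4 (year_end (apply 10% annual interest)): balance=$446.60 total_interest=$46.60
After 5 (deposit($200)): balance=$646.60 total_interest=$46.60
After 6 (month_end (apply 2% monthly interest)): balance=$659.53 total_interest=$59.53
After 7 (withdraw($200)): balance=$459.53 total_interest=$59.53
After 8 (withdraw($200)): balance=$259.53 total_interest=$59.53
After 9 (month_end (apply 2% monthly interest)): balance=$264.72 total_interest=$64.72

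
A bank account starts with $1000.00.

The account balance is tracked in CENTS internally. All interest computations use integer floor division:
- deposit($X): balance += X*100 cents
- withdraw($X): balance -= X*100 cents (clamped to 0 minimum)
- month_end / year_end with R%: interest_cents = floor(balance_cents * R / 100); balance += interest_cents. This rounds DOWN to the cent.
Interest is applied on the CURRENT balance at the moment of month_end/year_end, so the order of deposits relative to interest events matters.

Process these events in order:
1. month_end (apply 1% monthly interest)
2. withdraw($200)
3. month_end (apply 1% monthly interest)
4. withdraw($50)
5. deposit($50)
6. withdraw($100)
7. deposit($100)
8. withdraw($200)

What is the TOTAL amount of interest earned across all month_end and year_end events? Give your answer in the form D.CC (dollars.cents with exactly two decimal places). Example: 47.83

Answer: 18.10

Derivation:
After 1 (month_end (apply 1% monthly interest)): balance=$1010.00 total_interest=$10.00
After 2 (withdraw($200)): balance=$810.00 total_interest=$10.00
After 3 (month_end (apply 1% monthly interest)): balance=$818.10 total_interest=$18.10
After 4 (withdraw($50)): balance=$768.10 total_interest=$18.10
After 5 (deposit($50)): balance=$818.10 total_interest=$18.10
After 6 (withdraw($100)): balance=$718.10 total_interest=$18.10
After 7 (deposit($100)): balance=$818.10 total_interest=$18.10
After 8 (withdraw($200)): balance=$618.10 total_interest=$18.10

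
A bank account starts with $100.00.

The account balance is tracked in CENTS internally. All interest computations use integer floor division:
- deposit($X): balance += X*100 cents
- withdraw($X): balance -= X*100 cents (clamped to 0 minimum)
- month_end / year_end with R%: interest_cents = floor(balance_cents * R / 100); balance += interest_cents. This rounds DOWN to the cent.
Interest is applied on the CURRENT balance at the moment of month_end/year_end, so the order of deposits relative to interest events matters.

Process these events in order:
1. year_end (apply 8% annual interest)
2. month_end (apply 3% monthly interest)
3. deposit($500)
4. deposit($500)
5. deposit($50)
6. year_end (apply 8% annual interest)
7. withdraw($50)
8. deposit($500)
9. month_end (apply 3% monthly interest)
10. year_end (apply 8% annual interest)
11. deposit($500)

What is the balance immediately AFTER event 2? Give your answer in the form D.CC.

Answer: 111.24

Derivation:
After 1 (year_end (apply 8% annual interest)): balance=$108.00 total_interest=$8.00
After 2 (month_end (apply 3% monthly interest)): balance=$111.24 total_interest=$11.24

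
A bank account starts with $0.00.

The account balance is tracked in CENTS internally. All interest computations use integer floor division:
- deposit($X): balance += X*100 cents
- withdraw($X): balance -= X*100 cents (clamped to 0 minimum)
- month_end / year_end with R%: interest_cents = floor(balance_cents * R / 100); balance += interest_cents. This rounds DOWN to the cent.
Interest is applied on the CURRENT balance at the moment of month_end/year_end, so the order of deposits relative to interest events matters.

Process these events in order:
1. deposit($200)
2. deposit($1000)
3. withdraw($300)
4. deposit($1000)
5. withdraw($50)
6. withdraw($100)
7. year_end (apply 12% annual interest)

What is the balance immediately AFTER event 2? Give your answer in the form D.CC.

Answer: 1200.00

Derivation:
After 1 (deposit($200)): balance=$200.00 total_interest=$0.00
After 2 (deposit($1000)): balance=$1200.00 total_interest=$0.00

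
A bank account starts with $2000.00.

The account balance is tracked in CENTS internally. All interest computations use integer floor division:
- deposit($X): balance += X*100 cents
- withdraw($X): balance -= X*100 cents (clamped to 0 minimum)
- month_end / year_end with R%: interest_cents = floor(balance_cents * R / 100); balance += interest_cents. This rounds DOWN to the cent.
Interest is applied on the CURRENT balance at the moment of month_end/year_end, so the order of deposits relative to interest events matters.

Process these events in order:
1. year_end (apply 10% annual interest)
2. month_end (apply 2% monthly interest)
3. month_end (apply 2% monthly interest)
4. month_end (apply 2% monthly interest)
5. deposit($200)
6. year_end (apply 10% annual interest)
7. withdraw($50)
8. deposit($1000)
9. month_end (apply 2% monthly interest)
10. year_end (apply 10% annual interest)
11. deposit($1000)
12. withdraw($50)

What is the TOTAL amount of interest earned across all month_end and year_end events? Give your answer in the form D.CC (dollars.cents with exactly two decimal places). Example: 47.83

Answer: 1044.15

Derivation:
After 1 (year_end (apply 10% annual interest)): balance=$2200.00 total_interest=$200.00
After 2 (month_end (apply 2% monthly interest)): balance=$2244.00 total_interest=$244.00
After 3 (month_end (apply 2% monthly interest)): balance=$2288.88 total_interest=$288.88
After 4 (month_end (apply 2% monthly interest)): balance=$2334.65 total_interest=$334.65
After 5 (deposit($200)): balance=$2534.65 total_interest=$334.65
After 6 (year_end (apply 10% annual interest)): balance=$2788.11 total_interest=$588.11
After 7 (withdraw($50)): balance=$2738.11 total_interest=$588.11
After 8 (deposit($1000)): balance=$3738.11 total_interest=$588.11
After 9 (month_end (apply 2% monthly interest)): balance=$3812.87 total_interest=$662.87
After 10 (year_end (apply 10% annual interest)): balance=$4194.15 total_interest=$1044.15
After 11 (deposit($1000)): balance=$5194.15 total_interest=$1044.15
After 12 (withdraw($50)): balance=$5144.15 total_interest=$1044.15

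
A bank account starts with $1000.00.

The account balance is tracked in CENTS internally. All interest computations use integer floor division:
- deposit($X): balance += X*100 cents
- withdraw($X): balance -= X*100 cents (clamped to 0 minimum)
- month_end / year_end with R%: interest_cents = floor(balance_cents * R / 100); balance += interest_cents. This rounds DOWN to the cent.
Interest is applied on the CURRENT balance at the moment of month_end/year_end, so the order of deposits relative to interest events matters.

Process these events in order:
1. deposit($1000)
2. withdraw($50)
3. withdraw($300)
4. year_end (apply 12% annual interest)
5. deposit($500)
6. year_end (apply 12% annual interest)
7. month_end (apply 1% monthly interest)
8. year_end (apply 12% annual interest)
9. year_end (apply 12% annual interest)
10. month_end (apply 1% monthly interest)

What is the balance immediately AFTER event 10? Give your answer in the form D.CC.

Answer: 3365.05

Derivation:
After 1 (deposit($1000)): balance=$2000.00 total_interest=$0.00
After 2 (withdraw($50)): balance=$1950.00 total_interest=$0.00
After 3 (withdraw($300)): balance=$1650.00 total_interest=$0.00
After 4 (year_end (apply 12% annual interest)): balance=$1848.00 total_interest=$198.00
After 5 (deposit($500)): balance=$2348.00 total_interest=$198.00
After 6 (year_end (apply 12% annual interest)): balance=$2629.76 total_interest=$479.76
After 7 (month_end (apply 1% monthly interest)): balance=$2656.05 total_interest=$506.05
After 8 (year_end (apply 12% annual interest)): balance=$2974.77 total_interest=$824.77
After 9 (year_end (apply 12% annual interest)): balance=$3331.74 total_interest=$1181.74
After 10 (month_end (apply 1% monthly interest)): balance=$3365.05 total_interest=$1215.05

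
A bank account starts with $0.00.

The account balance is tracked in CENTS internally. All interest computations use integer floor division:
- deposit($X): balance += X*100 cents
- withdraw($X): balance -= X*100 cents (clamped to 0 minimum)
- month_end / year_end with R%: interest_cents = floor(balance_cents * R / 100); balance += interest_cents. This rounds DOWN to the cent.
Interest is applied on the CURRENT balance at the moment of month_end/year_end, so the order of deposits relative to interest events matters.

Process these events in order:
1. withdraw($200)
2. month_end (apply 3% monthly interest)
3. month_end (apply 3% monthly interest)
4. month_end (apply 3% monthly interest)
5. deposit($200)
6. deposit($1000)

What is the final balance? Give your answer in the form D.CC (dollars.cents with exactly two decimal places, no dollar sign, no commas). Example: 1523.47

After 1 (withdraw($200)): balance=$0.00 total_interest=$0.00
After 2 (month_end (apply 3% monthly interest)): balance=$0.00 total_interest=$0.00
After 3 (month_end (apply 3% monthly interest)): balance=$0.00 total_interest=$0.00
After 4 (month_end (apply 3% monthly interest)): balance=$0.00 total_interest=$0.00
After 5 (deposit($200)): balance=$200.00 total_interest=$0.00
After 6 (deposit($1000)): balance=$1200.00 total_interest=$0.00

Answer: 1200.00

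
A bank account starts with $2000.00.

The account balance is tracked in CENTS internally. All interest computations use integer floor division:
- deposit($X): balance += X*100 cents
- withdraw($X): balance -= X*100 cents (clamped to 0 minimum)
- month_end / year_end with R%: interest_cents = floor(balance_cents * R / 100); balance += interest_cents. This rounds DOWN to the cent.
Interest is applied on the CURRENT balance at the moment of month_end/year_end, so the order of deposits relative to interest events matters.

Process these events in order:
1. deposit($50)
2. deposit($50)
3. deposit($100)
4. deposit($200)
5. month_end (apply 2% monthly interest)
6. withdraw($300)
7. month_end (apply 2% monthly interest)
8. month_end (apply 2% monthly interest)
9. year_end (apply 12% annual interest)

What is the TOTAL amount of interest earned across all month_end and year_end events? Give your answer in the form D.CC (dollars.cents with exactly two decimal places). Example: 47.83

Answer: 402.94

Derivation:
After 1 (deposit($50)): balance=$2050.00 total_interest=$0.00
After 2 (deposit($50)): balance=$2100.00 total_interest=$0.00
After 3 (deposit($100)): balance=$2200.00 total_interest=$0.00
After 4 (deposit($200)): balance=$2400.00 total_interest=$0.00
After 5 (month_end (apply 2% monthly interest)): balance=$2448.00 total_interest=$48.00
After 6 (withdraw($300)): balance=$2148.00 total_interest=$48.00
After 7 (month_end (apply 2% monthly interest)): balance=$2190.96 total_interest=$90.96
After 8 (month_end (apply 2% monthly interest)): balance=$2234.77 total_interest=$134.77
After 9 (year_end (apply 12% annual interest)): balance=$2502.94 total_interest=$402.94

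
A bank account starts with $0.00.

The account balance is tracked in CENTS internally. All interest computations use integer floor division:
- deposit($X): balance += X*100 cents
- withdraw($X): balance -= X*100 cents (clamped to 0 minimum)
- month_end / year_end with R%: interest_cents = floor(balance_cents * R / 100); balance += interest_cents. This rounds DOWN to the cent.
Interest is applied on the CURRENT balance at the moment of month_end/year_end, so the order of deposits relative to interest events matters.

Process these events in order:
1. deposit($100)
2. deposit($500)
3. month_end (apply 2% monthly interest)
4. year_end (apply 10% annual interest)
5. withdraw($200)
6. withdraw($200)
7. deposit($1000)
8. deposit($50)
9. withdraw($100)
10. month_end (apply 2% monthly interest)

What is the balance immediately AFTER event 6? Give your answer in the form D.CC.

Answer: 273.20

Derivation:
After 1 (deposit($100)): balance=$100.00 total_interest=$0.00
After 2 (deposit($500)): balance=$600.00 total_interest=$0.00
After 3 (month_end (apply 2% monthly interest)): balance=$612.00 total_interest=$12.00
After 4 (year_end (apply 10% annual interest)): balance=$673.20 total_interest=$73.20
After 5 (withdraw($200)): balance=$473.20 total_interest=$73.20
After 6 (withdraw($200)): balance=$273.20 total_interest=$73.20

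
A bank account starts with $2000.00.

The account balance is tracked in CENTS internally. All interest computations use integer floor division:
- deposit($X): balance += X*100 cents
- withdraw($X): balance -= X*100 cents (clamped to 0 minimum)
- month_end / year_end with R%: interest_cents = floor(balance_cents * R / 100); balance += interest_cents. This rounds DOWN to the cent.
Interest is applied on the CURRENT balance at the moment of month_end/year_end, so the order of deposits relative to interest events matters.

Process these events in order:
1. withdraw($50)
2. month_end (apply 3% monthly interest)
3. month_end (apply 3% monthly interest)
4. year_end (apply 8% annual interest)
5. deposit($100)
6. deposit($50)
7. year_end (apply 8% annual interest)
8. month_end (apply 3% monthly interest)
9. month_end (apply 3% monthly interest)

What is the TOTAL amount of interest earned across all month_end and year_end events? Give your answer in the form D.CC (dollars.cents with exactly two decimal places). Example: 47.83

Answer: 631.79

Derivation:
After 1 (withdraw($50)): balance=$1950.00 total_interest=$0.00
After 2 (month_end (apply 3% monthly interest)): balance=$2008.50 total_interest=$58.50
After 3 (month_end (apply 3% monthly interest)): balance=$2068.75 total_interest=$118.75
After 4 (year_end (apply 8% annual interest)): balance=$2234.25 total_interest=$284.25
After 5 (deposit($100)): balance=$2334.25 total_interest=$284.25
After 6 (deposit($50)): balance=$2384.25 total_interest=$284.25
After 7 (year_end (apply 8% annual interest)): balance=$2574.99 total_interest=$474.99
After 8 (month_end (apply 3% monthly interest)): balance=$2652.23 total_interest=$552.23
After 9 (month_end (apply 3% monthly interest)): balance=$2731.79 total_interest=$631.79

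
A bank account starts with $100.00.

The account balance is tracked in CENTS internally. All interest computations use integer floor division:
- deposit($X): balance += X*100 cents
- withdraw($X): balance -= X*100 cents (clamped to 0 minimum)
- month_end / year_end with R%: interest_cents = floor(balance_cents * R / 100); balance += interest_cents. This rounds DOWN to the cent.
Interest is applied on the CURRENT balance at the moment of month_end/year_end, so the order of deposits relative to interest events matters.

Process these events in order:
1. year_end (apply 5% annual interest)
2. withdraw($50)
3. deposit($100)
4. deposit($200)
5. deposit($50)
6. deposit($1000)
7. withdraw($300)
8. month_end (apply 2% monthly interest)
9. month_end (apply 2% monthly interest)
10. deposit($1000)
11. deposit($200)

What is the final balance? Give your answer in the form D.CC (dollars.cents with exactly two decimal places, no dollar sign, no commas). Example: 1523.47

Answer: 2349.64

Derivation:
After 1 (year_end (apply 5% annual interest)): balance=$105.00 total_interest=$5.00
After 2 (withdraw($50)): balance=$55.00 total_interest=$5.00
After 3 (deposit($100)): balance=$155.00 total_interest=$5.00
After 4 (deposit($200)): balance=$355.00 total_interest=$5.00
After 5 (deposit($50)): balance=$405.00 total_interest=$5.00
After 6 (deposit($1000)): balance=$1405.00 total_interest=$5.00
After 7 (withdraw($300)): balance=$1105.00 total_interest=$5.00
After 8 (month_end (apply 2% monthly interest)): balance=$1127.10 total_interest=$27.10
After 9 (month_end (apply 2% monthly interest)): balance=$1149.64 total_interest=$49.64
After 10 (deposit($1000)): balance=$2149.64 total_interest=$49.64
After 11 (deposit($200)): balance=$2349.64 total_interest=$49.64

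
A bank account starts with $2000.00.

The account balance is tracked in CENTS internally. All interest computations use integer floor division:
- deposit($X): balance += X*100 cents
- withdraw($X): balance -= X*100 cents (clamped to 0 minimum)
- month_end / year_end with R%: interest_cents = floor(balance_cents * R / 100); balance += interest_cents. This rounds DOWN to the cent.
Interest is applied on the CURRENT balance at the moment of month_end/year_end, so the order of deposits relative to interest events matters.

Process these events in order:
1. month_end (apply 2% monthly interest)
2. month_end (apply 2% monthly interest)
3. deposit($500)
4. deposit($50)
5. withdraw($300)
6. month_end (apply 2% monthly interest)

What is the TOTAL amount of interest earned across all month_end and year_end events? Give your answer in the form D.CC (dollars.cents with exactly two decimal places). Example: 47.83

After 1 (month_end (apply 2% monthly interest)): balance=$2040.00 total_interest=$40.00
After 2 (month_end (apply 2% monthly interest)): balance=$2080.80 total_interest=$80.80
After 3 (deposit($500)): balance=$2580.80 total_interest=$80.80
After 4 (deposit($50)): balance=$2630.80 total_interest=$80.80
After 5 (withdraw($300)): balance=$2330.80 total_interest=$80.80
After 6 (month_end (apply 2% monthly interest)): balance=$2377.41 total_interest=$127.41

Answer: 127.41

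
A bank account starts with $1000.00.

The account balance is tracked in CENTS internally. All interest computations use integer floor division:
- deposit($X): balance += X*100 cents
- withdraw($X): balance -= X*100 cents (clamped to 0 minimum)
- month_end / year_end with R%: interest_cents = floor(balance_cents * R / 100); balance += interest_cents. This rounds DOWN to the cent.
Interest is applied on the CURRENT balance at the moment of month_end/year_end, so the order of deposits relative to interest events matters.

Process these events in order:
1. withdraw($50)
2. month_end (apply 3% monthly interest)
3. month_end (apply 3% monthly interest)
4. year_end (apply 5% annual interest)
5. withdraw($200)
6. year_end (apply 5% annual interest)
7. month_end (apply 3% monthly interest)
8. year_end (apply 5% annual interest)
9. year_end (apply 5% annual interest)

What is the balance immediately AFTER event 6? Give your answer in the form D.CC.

After 1 (withdraw($50)): balance=$950.00 total_interest=$0.00
After 2 (month_end (apply 3% monthly interest)): balance=$978.50 total_interest=$28.50
After 3 (month_end (apply 3% monthly interest)): balance=$1007.85 total_interest=$57.85
After 4 (year_end (apply 5% annual interest)): balance=$1058.24 total_interest=$108.24
After 5 (withdraw($200)): balance=$858.24 total_interest=$108.24
After 6 (year_end (apply 5% annual interest)): balance=$901.15 total_interest=$151.15

Answer: 901.15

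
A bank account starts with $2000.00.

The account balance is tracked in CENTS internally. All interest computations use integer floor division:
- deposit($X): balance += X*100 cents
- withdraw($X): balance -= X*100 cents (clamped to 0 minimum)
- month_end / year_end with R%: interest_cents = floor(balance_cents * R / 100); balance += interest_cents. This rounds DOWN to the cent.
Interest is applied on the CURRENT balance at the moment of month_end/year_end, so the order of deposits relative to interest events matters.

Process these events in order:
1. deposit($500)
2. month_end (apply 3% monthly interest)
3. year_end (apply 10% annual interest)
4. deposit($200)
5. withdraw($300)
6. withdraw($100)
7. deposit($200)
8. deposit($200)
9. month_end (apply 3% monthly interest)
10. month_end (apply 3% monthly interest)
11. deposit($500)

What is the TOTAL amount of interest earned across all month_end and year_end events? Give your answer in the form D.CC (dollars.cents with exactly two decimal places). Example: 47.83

Answer: 517.17

Derivation:
After 1 (deposit($500)): balance=$2500.00 total_interest=$0.00
After 2 (month_end (apply 3% monthly interest)): balance=$2575.00 total_interest=$75.00
After 3 (year_end (apply 10% annual interest)): balance=$2832.50 total_interest=$332.50
After 4 (deposit($200)): balance=$3032.50 total_interest=$332.50
After 5 (withdraw($300)): balance=$2732.50 total_interest=$332.50
After 6 (withdraw($100)): balance=$2632.50 total_interest=$332.50
After 7 (deposit($200)): balance=$2832.50 total_interest=$332.50
After 8 (deposit($200)): balance=$3032.50 total_interest=$332.50
After 9 (month_end (apply 3% monthly interest)): balance=$3123.47 total_interest=$423.47
After 10 (month_end (apply 3% monthly interest)): balance=$3217.17 total_interest=$517.17
After 11 (deposit($500)): balance=$3717.17 total_interest=$517.17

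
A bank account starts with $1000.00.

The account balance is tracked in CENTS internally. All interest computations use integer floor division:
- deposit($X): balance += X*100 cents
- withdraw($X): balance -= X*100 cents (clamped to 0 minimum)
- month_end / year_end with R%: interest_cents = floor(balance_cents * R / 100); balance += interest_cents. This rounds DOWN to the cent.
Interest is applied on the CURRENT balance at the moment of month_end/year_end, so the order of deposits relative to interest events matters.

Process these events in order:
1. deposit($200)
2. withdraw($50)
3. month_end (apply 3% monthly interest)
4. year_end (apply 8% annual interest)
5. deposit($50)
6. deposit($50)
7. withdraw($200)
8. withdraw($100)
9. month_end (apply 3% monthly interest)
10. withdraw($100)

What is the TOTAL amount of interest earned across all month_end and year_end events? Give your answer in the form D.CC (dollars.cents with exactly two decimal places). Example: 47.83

After 1 (deposit($200)): balance=$1200.00 total_interest=$0.00
After 2 (withdraw($50)): balance=$1150.00 total_interest=$0.00
After 3 (month_end (apply 3% monthly interest)): balance=$1184.50 total_interest=$34.50
After 4 (year_end (apply 8% annual interest)): balance=$1279.26 total_interest=$129.26
After 5 (deposit($50)): balance=$1329.26 total_interest=$129.26
After 6 (deposit($50)): balance=$1379.26 total_interest=$129.26
After 7 (withdraw($200)): balance=$1179.26 total_interest=$129.26
After 8 (withdraw($100)): balance=$1079.26 total_interest=$129.26
After 9 (month_end (apply 3% monthly interest)): balance=$1111.63 total_interest=$161.63
After 10 (withdraw($100)): balance=$1011.63 total_interest=$161.63

Answer: 161.63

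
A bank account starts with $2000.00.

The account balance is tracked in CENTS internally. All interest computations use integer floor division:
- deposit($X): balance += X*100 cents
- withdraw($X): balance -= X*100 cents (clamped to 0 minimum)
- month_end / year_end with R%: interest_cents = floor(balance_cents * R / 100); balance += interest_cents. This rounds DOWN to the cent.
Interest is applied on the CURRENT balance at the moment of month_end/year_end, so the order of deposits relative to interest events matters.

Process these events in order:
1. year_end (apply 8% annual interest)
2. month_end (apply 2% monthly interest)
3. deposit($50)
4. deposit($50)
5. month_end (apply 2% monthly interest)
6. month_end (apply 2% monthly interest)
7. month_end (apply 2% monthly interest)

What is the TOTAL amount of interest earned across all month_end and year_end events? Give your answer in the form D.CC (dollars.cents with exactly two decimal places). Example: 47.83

After 1 (year_end (apply 8% annual interest)): balance=$2160.00 total_interest=$160.00
After 2 (month_end (apply 2% monthly interest)): balance=$2203.20 total_interest=$203.20
After 3 (deposit($50)): balance=$2253.20 total_interest=$203.20
After 4 (deposit($50)): balance=$2303.20 total_interest=$203.20
After 5 (month_end (apply 2% monthly interest)): balance=$2349.26 total_interest=$249.26
After 6 (month_end (apply 2% monthly interest)): balance=$2396.24 total_interest=$296.24
After 7 (month_end (apply 2% monthly interest)): balance=$2444.16 total_interest=$344.16

Answer: 344.16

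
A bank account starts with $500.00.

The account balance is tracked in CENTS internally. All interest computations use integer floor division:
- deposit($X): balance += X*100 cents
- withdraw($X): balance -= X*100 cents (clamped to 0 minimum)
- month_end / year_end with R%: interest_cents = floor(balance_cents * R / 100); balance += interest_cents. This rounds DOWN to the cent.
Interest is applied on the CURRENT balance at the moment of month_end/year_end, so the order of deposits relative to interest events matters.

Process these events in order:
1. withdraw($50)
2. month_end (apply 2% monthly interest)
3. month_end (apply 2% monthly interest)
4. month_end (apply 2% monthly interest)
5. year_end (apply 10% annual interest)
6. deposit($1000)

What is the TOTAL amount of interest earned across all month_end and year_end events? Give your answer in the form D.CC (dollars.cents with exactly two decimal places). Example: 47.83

Answer: 75.29

Derivation:
After 1 (withdraw($50)): balance=$450.00 total_interest=$0.00
After 2 (month_end (apply 2% monthly interest)): balance=$459.00 total_interest=$9.00
After 3 (month_end (apply 2% monthly interest)): balance=$468.18 total_interest=$18.18
After 4 (month_end (apply 2% monthly interest)): balance=$477.54 total_interest=$27.54
After 5 (year_end (apply 10% annual interest)): balance=$525.29 total_interest=$75.29
After 6 (deposit($1000)): balance=$1525.29 total_interest=$75.29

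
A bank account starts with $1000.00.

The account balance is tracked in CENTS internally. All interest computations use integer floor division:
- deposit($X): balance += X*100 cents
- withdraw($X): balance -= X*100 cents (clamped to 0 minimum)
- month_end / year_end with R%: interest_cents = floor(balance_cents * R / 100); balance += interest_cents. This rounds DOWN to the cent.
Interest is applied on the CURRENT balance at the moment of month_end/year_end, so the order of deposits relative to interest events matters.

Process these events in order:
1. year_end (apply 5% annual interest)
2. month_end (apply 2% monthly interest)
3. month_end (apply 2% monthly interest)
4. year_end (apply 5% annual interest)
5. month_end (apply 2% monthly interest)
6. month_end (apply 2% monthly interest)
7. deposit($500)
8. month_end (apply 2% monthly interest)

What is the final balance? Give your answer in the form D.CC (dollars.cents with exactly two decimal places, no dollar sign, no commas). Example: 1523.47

Answer: 1727.23

Derivation:
After 1 (year_end (apply 5% annual interest)): balance=$1050.00 total_interest=$50.00
After 2 (month_end (apply 2% monthly interest)): balance=$1071.00 total_interest=$71.00
After 3 (month_end (apply 2% monthly interest)): balance=$1092.42 total_interest=$92.42
After 4 (year_end (apply 5% annual interest)): balance=$1147.04 total_interest=$147.04
After 5 (month_end (apply 2% monthly interest)): balance=$1169.98 total_interest=$169.98
After 6 (month_end (apply 2% monthly interest)): balance=$1193.37 total_interest=$193.37
After 7 (deposit($500)): balance=$1693.37 total_interest=$193.37
After 8 (month_end (apply 2% monthly interest)): balance=$1727.23 total_interest=$227.23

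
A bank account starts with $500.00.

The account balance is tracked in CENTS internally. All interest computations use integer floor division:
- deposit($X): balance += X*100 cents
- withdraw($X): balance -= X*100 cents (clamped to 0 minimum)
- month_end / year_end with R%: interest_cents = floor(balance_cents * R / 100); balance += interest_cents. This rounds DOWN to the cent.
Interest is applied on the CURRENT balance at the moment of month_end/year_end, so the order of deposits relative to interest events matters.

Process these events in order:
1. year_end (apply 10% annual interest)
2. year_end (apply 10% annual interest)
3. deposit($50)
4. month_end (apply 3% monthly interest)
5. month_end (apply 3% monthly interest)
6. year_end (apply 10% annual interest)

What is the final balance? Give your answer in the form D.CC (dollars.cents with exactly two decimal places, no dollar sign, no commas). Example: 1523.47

Answer: 764.36

Derivation:
After 1 (year_end (apply 10% annual interest)): balance=$550.00 total_interest=$50.00
After 2 (year_end (apply 10% annual interest)): balance=$605.00 total_interest=$105.00
After 3 (deposit($50)): balance=$655.00 total_interest=$105.00
After 4 (month_end (apply 3% monthly interest)): balance=$674.65 total_interest=$124.65
After 5 (month_end (apply 3% monthly interest)): balance=$694.88 total_interest=$144.88
After 6 (year_end (apply 10% annual interest)): balance=$764.36 total_interest=$214.36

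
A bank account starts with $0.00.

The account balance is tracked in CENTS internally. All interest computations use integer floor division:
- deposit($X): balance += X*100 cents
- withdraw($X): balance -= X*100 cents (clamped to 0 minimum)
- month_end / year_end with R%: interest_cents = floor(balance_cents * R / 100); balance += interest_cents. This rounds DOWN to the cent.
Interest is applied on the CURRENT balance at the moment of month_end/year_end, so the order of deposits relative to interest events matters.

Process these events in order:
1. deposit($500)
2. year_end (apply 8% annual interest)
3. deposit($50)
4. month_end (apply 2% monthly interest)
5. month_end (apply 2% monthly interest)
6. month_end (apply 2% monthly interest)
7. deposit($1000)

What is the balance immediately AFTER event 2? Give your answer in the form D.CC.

After 1 (deposit($500)): balance=$500.00 total_interest=$0.00
After 2 (year_end (apply 8% annual interest)): balance=$540.00 total_interest=$40.00

Answer: 540.00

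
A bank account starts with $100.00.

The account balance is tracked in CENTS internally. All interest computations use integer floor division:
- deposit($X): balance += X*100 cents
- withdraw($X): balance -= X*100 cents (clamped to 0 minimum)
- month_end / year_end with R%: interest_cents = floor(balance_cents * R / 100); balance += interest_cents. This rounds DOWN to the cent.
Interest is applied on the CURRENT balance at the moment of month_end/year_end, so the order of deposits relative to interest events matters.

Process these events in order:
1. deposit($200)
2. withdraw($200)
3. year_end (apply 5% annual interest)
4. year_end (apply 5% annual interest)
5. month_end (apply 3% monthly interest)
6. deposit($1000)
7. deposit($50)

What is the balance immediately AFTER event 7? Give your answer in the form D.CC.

After 1 (deposit($200)): balance=$300.00 total_interest=$0.00
After 2 (withdraw($200)): balance=$100.00 total_interest=$0.00
After 3 (year_end (apply 5% annual interest)): balance=$105.00 total_interest=$5.00
After 4 (year_end (apply 5% annual interest)): balance=$110.25 total_interest=$10.25
After 5 (month_end (apply 3% monthly interest)): balance=$113.55 total_interest=$13.55
After 6 (deposit($1000)): balance=$1113.55 total_interest=$13.55
After 7 (deposit($50)): balance=$1163.55 total_interest=$13.55

Answer: 1163.55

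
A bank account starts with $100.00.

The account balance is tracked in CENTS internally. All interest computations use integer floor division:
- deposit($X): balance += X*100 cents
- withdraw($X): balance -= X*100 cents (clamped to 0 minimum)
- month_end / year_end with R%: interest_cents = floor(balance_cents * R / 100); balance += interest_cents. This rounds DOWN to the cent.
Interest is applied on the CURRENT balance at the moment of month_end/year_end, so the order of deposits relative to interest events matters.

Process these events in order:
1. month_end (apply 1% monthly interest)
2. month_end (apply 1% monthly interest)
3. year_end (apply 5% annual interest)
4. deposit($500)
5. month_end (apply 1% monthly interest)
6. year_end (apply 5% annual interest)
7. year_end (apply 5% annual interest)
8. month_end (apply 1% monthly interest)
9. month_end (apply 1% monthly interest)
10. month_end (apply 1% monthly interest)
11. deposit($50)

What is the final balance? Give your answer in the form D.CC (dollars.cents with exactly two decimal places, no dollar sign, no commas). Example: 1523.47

After 1 (month_end (apply 1% monthly interest)): balance=$101.00 total_interest=$1.00
After 2 (month_end (apply 1% monthly interest)): balance=$102.01 total_interest=$2.01
After 3 (year_end (apply 5% annual interest)): balance=$107.11 total_interest=$7.11
After 4 (deposit($500)): balance=$607.11 total_interest=$7.11
After 5 (month_end (apply 1% monthly interest)): balance=$613.18 total_interest=$13.18
After 6 (year_end (apply 5% annual interest)): balance=$643.83 total_interest=$43.83
After 7 (year_end (apply 5% annual interest)): balance=$676.02 total_interest=$76.02
After 8 (month_end (apply 1% monthly interest)): balance=$682.78 total_interest=$82.78
After 9 (month_end (apply 1% monthly interest)): balance=$689.60 total_interest=$89.60
After 10 (month_end (apply 1% monthly interest)): balance=$696.49 total_interest=$96.49
After 11 (deposit($50)): balance=$746.49 total_interest=$96.49

Answer: 746.49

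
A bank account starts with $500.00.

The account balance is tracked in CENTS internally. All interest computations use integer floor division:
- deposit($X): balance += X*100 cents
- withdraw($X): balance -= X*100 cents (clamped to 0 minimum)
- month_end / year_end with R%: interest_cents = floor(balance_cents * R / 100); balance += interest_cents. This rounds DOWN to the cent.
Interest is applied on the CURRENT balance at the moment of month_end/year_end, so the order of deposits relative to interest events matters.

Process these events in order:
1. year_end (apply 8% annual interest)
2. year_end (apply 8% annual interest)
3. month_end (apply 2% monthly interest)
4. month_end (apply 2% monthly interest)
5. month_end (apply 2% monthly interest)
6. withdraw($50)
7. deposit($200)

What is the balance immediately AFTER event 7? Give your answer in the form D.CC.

After 1 (year_end (apply 8% annual interest)): balance=$540.00 total_interest=$40.00
After 2 (year_end (apply 8% annual interest)): balance=$583.20 total_interest=$83.20
After 3 (month_end (apply 2% monthly interest)): balance=$594.86 total_interest=$94.86
After 4 (month_end (apply 2% monthly interest)): balance=$606.75 total_interest=$106.75
After 5 (month_end (apply 2% monthly interest)): balance=$618.88 total_interest=$118.88
After 6 (withdraw($50)): balance=$568.88 total_interest=$118.88
After 7 (deposit($200)): balance=$768.88 total_interest=$118.88

Answer: 768.88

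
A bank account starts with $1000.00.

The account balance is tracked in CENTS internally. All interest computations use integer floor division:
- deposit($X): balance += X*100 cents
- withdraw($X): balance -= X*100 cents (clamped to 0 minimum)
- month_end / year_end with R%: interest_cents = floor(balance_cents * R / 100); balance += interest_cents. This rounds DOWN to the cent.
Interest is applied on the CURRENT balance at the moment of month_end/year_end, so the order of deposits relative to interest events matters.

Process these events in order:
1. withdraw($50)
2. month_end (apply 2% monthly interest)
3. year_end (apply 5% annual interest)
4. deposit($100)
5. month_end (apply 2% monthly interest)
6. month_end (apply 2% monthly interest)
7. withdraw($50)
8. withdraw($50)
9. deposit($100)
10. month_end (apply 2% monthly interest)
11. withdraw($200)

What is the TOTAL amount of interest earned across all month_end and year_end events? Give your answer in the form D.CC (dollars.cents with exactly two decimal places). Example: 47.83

After 1 (withdraw($50)): balance=$950.00 total_interest=$0.00
After 2 (month_end (apply 2% monthly interest)): balance=$969.00 total_interest=$19.00
After 3 (year_end (apply 5% annual interest)): balance=$1017.45 total_interest=$67.45
After 4 (deposit($100)): balance=$1117.45 total_interest=$67.45
After 5 (month_end (apply 2% monthly interest)): balance=$1139.79 total_interest=$89.79
After 6 (month_end (apply 2% monthly interest)): balance=$1162.58 total_interest=$112.58
After 7 (withdraw($50)): balance=$1112.58 total_interest=$112.58
After 8 (withdraw($50)): balance=$1062.58 total_interest=$112.58
After 9 (deposit($100)): balance=$1162.58 total_interest=$112.58
After 10 (month_end (apply 2% monthly interest)): balance=$1185.83 total_interest=$135.83
After 11 (withdraw($200)): balance=$985.83 total_interest=$135.83

Answer: 135.83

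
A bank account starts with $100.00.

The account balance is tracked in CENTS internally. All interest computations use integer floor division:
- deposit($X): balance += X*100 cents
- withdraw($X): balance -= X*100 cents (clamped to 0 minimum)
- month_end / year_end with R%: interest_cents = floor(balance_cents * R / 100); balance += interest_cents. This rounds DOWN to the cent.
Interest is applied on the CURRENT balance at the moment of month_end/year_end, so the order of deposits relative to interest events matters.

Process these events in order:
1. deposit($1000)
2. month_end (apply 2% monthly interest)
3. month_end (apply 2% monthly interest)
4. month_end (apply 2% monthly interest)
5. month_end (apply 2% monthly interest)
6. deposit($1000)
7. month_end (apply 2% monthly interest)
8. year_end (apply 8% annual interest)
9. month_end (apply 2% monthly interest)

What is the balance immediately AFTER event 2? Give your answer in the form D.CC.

After 1 (deposit($1000)): balance=$1100.00 total_interest=$0.00
After 2 (month_end (apply 2% monthly interest)): balance=$1122.00 total_interest=$22.00

Answer: 1122.00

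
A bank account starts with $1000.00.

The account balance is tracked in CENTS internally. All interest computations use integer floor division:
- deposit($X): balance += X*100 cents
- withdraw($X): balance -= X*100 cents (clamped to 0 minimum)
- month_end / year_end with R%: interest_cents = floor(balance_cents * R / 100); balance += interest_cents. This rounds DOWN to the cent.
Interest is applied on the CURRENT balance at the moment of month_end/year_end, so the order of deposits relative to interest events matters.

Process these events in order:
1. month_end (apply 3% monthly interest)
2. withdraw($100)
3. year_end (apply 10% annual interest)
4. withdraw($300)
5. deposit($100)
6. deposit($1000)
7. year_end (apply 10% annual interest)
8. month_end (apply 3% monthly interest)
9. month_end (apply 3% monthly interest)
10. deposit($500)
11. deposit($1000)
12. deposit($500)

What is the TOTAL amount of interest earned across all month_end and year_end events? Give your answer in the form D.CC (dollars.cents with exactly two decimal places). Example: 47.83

After 1 (month_end (apply 3% monthly interest)): balance=$1030.00 total_interest=$30.00
After 2 (withdraw($100)): balance=$930.00 total_interest=$30.00
After 3 (year_end (apply 10% annual interest)): balance=$1023.00 total_interest=$123.00
After 4 (withdraw($300)): balance=$723.00 total_interest=$123.00
After 5 (deposit($100)): balance=$823.00 total_interest=$123.00
After 6 (deposit($1000)): balance=$1823.00 total_interest=$123.00
After 7 (year_end (apply 10% annual interest)): balance=$2005.30 total_interest=$305.30
After 8 (month_end (apply 3% monthly interest)): balance=$2065.45 total_interest=$365.45
After 9 (month_end (apply 3% monthly interest)): balance=$2127.41 total_interest=$427.41
After 10 (deposit($500)): balance=$2627.41 total_interest=$427.41
After 11 (deposit($1000)): balance=$3627.41 total_interest=$427.41
After 12 (deposit($500)): balance=$4127.41 total_interest=$427.41

Answer: 427.41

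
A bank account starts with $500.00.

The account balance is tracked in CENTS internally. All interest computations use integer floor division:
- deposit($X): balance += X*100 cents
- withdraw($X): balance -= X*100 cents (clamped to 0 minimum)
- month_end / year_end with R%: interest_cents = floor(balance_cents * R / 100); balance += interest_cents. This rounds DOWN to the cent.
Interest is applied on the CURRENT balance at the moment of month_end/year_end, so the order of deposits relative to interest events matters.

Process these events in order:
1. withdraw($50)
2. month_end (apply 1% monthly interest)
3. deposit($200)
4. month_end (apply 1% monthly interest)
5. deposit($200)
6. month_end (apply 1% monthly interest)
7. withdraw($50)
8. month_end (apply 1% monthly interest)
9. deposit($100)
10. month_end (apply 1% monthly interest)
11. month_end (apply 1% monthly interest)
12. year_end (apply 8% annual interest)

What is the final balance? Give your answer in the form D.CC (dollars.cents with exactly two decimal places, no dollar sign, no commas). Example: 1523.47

Answer: 1022.19

Derivation:
After 1 (withdraw($50)): balance=$450.00 total_interest=$0.00
After 2 (month_end (apply 1% monthly interest)): balance=$454.50 total_interest=$4.50
After 3 (deposit($200)): balance=$654.50 total_interest=$4.50
After 4 (month_end (apply 1% monthly interest)): balance=$661.04 total_interest=$11.04
After 5 (deposit($200)): balance=$861.04 total_interest=$11.04
After 6 (month_end (apply 1% monthly interest)): balance=$869.65 total_interest=$19.65
After 7 (withdraw($50)): balance=$819.65 total_interest=$19.65
After 8 (month_end (apply 1% monthly interest)): balance=$827.84 total_interest=$27.84
After 9 (deposit($100)): balance=$927.84 total_interest=$27.84
After 10 (month_end (apply 1% monthly interest)): balance=$937.11 total_interest=$37.11
After 11 (month_end (apply 1% monthly interest)): balance=$946.48 total_interest=$46.48
After 12 (year_end (apply 8% annual interest)): balance=$1022.19 total_interest=$122.19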